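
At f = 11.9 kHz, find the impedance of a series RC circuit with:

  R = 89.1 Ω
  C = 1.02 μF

Step 1 — Angular frequency: ω = 2π·f = 2π·1.19e+04 = 7.477e+04 rad/s.
Step 2 — Component impedances:
  R: Z = R = 89.1 Ω
  C: Z = 1/(jωC) = -j/(ω·C) = 0 - j13.11 Ω
Step 3 — Series combination: Z_total = R + C = 89.1 - j13.11 Ω = 90.06∠-8.4° Ω.

Z = 89.1 - j13.11 Ω = 90.06∠-8.4° Ω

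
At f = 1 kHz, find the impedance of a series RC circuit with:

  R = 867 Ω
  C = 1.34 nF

Step 1 — Angular frequency: ω = 2π·f = 2π·1000 = 6283 rad/s.
Step 2 — Component impedances:
  R: Z = R = 867 Ω
  C: Z = 1/(jωC) = -j/(ω·C) = 0 - j1.188e+05 Ω
Step 3 — Series combination: Z_total = R + C = 867 - j1.188e+05 Ω = 1.188e+05∠-89.6° Ω.

Z = 867 - j1.188e+05 Ω = 1.188e+05∠-89.6° Ω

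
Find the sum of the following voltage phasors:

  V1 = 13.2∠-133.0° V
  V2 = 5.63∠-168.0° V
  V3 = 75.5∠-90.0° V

Step 1 — Convert each phasor to rectangular form:
  V1 = 13.2·(cos(-133.0°) + j·sin(-133.0°)) = -9.002 - j9.654 V
  V2 = 5.63·(cos(-168.0°) + j·sin(-168.0°)) = -5.507 - j1.171 V
  V3 = 75.5·(cos(-90.0°) + j·sin(-90.0°)) = 0 - j75.5 V
Step 2 — Sum components: V_total = -14.51 - j86.32 V.
Step 3 — Convert to polar: |V_total| = 87.54 V, ∠V_total = -99.5°.

V_total = 87.54∠-99.5° V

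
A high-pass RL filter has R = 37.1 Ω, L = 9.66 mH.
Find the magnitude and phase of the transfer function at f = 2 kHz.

Step 1 — Angular frequency: ω = 2π·2000 = 1.257e+04 rad/s.
Step 2 — Transfer function: H(jω) = jωL/(R + jωL).
Step 3 — Numerator jωL = j·121.4; denominator R + jωL = 37.1 + j121.4.
Step 4 — H = 0.9146 + j0.2795.
Step 5 — Magnitude: |H| = 0.9563 (-0.4 dB); phase: φ = 17.0°.

|H| = 0.9563 (-0.4 dB), φ = 17.0°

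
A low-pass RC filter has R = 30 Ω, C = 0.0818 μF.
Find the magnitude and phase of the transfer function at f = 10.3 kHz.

Step 1 — Angular frequency: ω = 2π·1.03e+04 = 6.472e+04 rad/s.
Step 2 — Transfer function: H(jω) = 1/(1 + jωRC).
Step 3 — Denominator: 1 + jωRC = 1 + j·6.472e+04·30·8.18e-08 = 1 + j0.1588.
Step 4 — H = 0.9754 - j0.1549.
Step 5 — Magnitude: |H| = 0.9876 (-0.1 dB); phase: φ = -9.0°.

|H| = 0.9876 (-0.1 dB), φ = -9.0°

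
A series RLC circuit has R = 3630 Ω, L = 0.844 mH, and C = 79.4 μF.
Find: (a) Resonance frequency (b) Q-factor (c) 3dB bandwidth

Step 1 — Resonance: ω₀ = 1/√(LC) = 1/√(0.000844·7.94e-05) = 3863 rad/s.
Step 2 — f₀ = ω₀/(2π) = 614.8 Hz.
Step 3 — Series Q: Q = ω₀L/R = 3863·0.000844/3630 = 0.0008982.
Step 4 — Bandwidth: Δω = ω₀/Q = 4.301e+06 rad/s; BW = Δω/(2π) = 6.845e+05 Hz.

(a) f₀ = 614.8 Hz  (b) Q = 0.0008982  (c) BW = 6.845e+05 Hz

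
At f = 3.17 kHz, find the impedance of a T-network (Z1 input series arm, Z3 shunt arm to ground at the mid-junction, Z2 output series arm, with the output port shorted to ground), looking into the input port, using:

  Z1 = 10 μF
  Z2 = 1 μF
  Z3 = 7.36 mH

Step 1 — Angular frequency: ω = 2π·f = 2π·3170 = 1.992e+04 rad/s.
Step 2 — Component impedances:
  Z1: Z = 1/(jωC) = -j/(ω·C) = 0 - j5.021 Ω
  Z2: Z = 1/(jωC) = -j/(ω·C) = 0 - j50.21 Ω
  Z3: Z = jωL = j·1.992e+04·0.00736 = 0 + j146.6 Ω
Step 3 — With the output port shorted to ground, the output series arm Z2 runs from the junction to ground; the shunt arm Z3 also runs from the junction to ground. They appear in parallel: Z3 || Z2 = 0 - j76.36 Ω.
Step 4 — Series with input arm Z1: Z_in = Z1 + (Z3 || Z2) = 0 - j81.38 Ω = 81.38∠-90.0° Ω.

Z = 0 - j81.38 Ω = 81.38∠-90.0° Ω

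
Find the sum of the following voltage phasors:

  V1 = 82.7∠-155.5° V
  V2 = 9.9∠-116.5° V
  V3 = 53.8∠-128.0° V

Step 1 — Convert each phasor to rectangular form:
  V1 = 82.7·(cos(-155.5°) + j·sin(-155.5°)) = -75.25 - j34.3 V
  V2 = 9.9·(cos(-116.5°) + j·sin(-116.5°)) = -4.417 - j8.86 V
  V3 = 53.8·(cos(-128.0°) + j·sin(-128.0°)) = -33.12 - j42.39 V
Step 2 — Sum components: V_total = -112.8 - j85.55 V.
Step 3 — Convert to polar: |V_total| = 141.6 V, ∠V_total = -142.8°.

V_total = 141.6∠-142.8° V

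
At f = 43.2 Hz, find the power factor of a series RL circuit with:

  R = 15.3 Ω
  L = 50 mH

Step 1 — Angular frequency: ω = 2π·f = 2π·43.2 = 271.4 rad/s.
Step 2 — Component impedances:
  R: Z = R = 15.3 Ω
  L: Z = jωL = j·271.4·0.05 = 0 + j13.57 Ω
Step 3 — Series combination: Z_total = R + L = 15.3 + j13.57 Ω = 20.45∠41.6° Ω.
Step 4 — Power factor: PF = cos(φ) = Re(Z)/|Z| = 15.3/20.452 = 0.7481.
Step 5 — Type: Im(Z) = 13.57 ⇒ lagging (phase φ = 41.6°).

PF = 0.7481 (lagging, φ = 41.6°)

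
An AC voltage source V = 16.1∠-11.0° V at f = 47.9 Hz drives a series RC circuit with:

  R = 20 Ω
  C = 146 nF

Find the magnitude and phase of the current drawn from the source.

Step 1 — Angular frequency: ω = 2π·f = 2π·47.9 = 301 rad/s.
Step 2 — Component impedances:
  R: Z = R = 20 Ω
  C: Z = 1/(jωC) = -j/(ω·C) = 0 - j2.276e+04 Ω
Step 3 — Series combination: Z_total = R + C = 20 - j2.276e+04 Ω = 2.276e+04∠-89.9° Ω.
Step 4 — Source phasor: V = 16.1∠-11.0° V = 15.8 - j3.072 V.
Step 5 — Ohm's law: I = V / Z_total = (15.8 - j3.072) / (20 - j2.276e+04) = 0.0001356 + j0.0006943 A.
Step 6 — Convert to polar: |I| = 0.0007074 A, ∠I = 78.9°.

I = 0.0007074∠78.9° A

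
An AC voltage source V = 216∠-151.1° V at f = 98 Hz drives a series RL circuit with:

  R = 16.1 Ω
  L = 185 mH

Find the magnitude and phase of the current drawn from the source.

Step 1 — Angular frequency: ω = 2π·f = 2π·98 = 615.8 rad/s.
Step 2 — Component impedances:
  R: Z = R = 16.1 Ω
  L: Z = jωL = j·615.8·0.185 = 0 + j113.9 Ω
Step 3 — Series combination: Z_total = R + L = 16.1 + j113.9 Ω = 115∠82.0° Ω.
Step 4 — Source phasor: V = 216∠-151.1° V = -189.1 - j104.4 V.
Step 5 — Ohm's law: I = V / Z_total = (-189.1 - j104.4) / (16.1 + j113.9) = -1.128 + j1.501 A.
Step 6 — Convert to polar: |I| = 1.878 A, ∠I = 126.9°.

I = 1.878∠126.9° A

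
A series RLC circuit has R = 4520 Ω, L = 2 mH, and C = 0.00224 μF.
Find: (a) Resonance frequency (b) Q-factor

Step 1 — Resonance condition Im(Z)=0 gives ω₀ = 1/√(LC).
Step 2 — ω₀ = 1/√(0.002·2.24e-09) = 4.725e+05 rad/s.
Step 3 — f₀ = ω₀/(2π) = 7.519e+04 Hz.
Step 4 — Series Q: Q = ω₀L/R = 4.725e+05·0.002/4520 = 0.2091.

(a) f₀ = 7.519e+04 Hz  (b) Q = 0.2091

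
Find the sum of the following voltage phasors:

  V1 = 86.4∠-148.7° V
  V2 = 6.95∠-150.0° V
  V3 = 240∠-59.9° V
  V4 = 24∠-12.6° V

Step 1 — Convert each phasor to rectangular form:
  V1 = 86.4·(cos(-148.7°) + j·sin(-148.7°)) = -73.83 - j44.89 V
  V2 = 6.95·(cos(-150.0°) + j·sin(-150.0°)) = -6.019 - j3.475 V
  V3 = 240·(cos(-59.9°) + j·sin(-59.9°)) = 120.4 - j207.6 V
  V4 = 24·(cos(-12.6°) + j·sin(-12.6°)) = 23.42 - j5.235 V
Step 2 — Sum components: V_total = 63.94 - j261.2 V.
Step 3 — Convert to polar: |V_total| = 268.9 V, ∠V_total = -76.2°.

V_total = 268.9∠-76.2° V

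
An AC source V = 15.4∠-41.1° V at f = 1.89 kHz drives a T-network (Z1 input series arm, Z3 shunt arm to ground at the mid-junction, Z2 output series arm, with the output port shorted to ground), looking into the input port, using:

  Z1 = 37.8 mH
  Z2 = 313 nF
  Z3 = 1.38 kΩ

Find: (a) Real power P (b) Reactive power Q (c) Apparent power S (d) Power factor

Step 1 — Angular frequency: ω = 2π·f = 2π·1890 = 1.188e+04 rad/s.
Step 2 — Component impedances:
  Z1: Z = jωL = j·1.188e+04·0.0378 = 0 + j448.9 Ω
  Z2: Z = 1/(jωC) = -j/(ω·C) = 0 - j269 Ω
  Z3: Z = R = 1380 Ω
Step 3 — With the output port shorted to ground, the output series arm Z2 runs from the junction to ground; the shunt arm Z3 also runs from the junction to ground. They appear in parallel: Z3 || Z2 = 50.53 - j259.2 Ω.
Step 4 — Series with input arm Z1: Z_in = Z1 + (Z3 || Z2) = 50.53 + j189.7 Ω = 196.3∠75.1° Ω.
Step 5 — Source phasor: V = 15.4∠-41.1° V = 11.6 - j10.12 V.
Step 6 — Current: I = V / Z = -0.03462 - j0.0704 A = 0.07845∠-116.2° A.
Step 7 — Complex power: S = V·I* = 0.311 + j1.167 VA.
Step 8 — Real power: P = Re(S) = 0.311 W.
Step 9 — Reactive power: Q = Im(S) = 1.167 VAR.
Step 10 — Apparent power: |S| = 1.208 VA.
Step 11 — Power factor: PF = P/|S| = 0.2574 (lagging).

(a) P = 0.311 W  (b) Q = 1.167 VAR  (c) S = 1.208 VA  (d) PF = 0.2574 (lagging)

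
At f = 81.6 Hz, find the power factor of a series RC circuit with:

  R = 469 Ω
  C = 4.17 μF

Step 1 — Angular frequency: ω = 2π·f = 2π·81.6 = 512.7 rad/s.
Step 2 — Component impedances:
  R: Z = R = 469 Ω
  C: Z = 1/(jωC) = -j/(ω·C) = 0 - j467.7 Ω
Step 3 — Series combination: Z_total = R + C = 469 - j467.7 Ω = 662.4∠-44.9° Ω.
Step 4 — Power factor: PF = cos(φ) = Re(Z)/|Z| = 469/662.37 = 0.7081.
Step 5 — Type: Im(Z) = -467.7 ⇒ leading (phase φ = -44.9°).

PF = 0.7081 (leading, φ = -44.9°)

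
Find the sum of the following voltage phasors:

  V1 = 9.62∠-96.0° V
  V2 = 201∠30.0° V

Step 1 — Convert each phasor to rectangular form:
  V1 = 9.62·(cos(-96.0°) + j·sin(-96.0°)) = -1.006 - j9.567 V
  V2 = 201·(cos(30.0°) + j·sin(30.0°)) = 174.1 + j100.5 V
Step 2 — Sum components: V_total = 173.1 + j90.93 V.
Step 3 — Convert to polar: |V_total| = 195.5 V, ∠V_total = 27.7°.

V_total = 195.5∠27.7° V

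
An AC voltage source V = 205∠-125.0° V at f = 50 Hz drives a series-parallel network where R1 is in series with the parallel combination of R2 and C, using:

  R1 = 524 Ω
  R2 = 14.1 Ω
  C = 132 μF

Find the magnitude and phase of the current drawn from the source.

Step 1 — Angular frequency: ω = 2π·f = 2π·50 = 314.2 rad/s.
Step 2 — Component impedances:
  R1: Z = R = 524 Ω
  R2: Z = R = 14.1 Ω
  C: Z = 1/(jωC) = -j/(ω·C) = 0 - j24.11 Ω
Step 3 — Parallel branch: R2 || C = 1/(1/R2 + 1/C) = 10.51 - j6.144 Ω.
Step 4 — Series with R1: Z_total = R1 + (R2 || C) = 534.5 - j6.144 Ω = 534.5∠-0.7° Ω.
Step 5 — Source phasor: V = 205∠-125.0° V = -117.6 - j167.9 V.
Step 6 — Ohm's law: I = V / Z_total = (-117.6 - j167.9) / (534.5 - j6.144) = -0.2163 - j0.3167 A.
Step 7 — Convert to polar: |I| = 0.3835 A, ∠I = -124.3°.

I = 0.3835∠-124.3° A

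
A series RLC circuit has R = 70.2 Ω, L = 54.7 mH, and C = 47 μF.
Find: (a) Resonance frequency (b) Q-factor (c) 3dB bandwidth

Step 1 — Resonance condition Im(Z)=0 gives ω₀ = 1/√(LC).
Step 2 — ω₀ = 1/√(0.0547·4.7e-05) = 623.7 rad/s.
Step 3 — f₀ = ω₀/(2π) = 99.26 Hz.
Step 4 — Series Q: Q = ω₀L/R = 623.7·0.0547/70.2 = 0.486.
Step 5 — 3dB bandwidth: Δω = ω₀/Q = 1283 rad/s; BW = Δω/(2π) = 204.3 Hz.

(a) f₀ = 99.26 Hz  (b) Q = 0.486  (c) BW = 204.3 Hz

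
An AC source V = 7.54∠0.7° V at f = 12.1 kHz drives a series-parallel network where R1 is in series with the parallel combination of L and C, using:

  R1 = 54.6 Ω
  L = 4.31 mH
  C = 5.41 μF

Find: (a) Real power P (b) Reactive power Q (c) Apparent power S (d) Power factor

Step 1 — Angular frequency: ω = 2π·f = 2π·1.21e+04 = 7.603e+04 rad/s.
Step 2 — Component impedances:
  R1: Z = R = 54.6 Ω
  L: Z = jωL = j·7.603e+04·0.00431 = 0 + j327.7 Ω
  C: Z = 1/(jωC) = -j/(ω·C) = 0 - j2.431 Ω
Step 3 — Parallel branch: L || C = 1/(1/L + 1/C) = 0 - j2.449 Ω.
Step 4 — Series with R1: Z_total = R1 + (L || C) = 54.6 - j2.449 Ω = 54.65∠-2.6° Ω.
Step 5 — Source phasor: V = 7.54∠0.7° V = 7.539 + j0.09212 V.
Step 6 — Current: I = V / Z = 0.1377 + j0.007866 A = 0.138∠3.3° A.
Step 7 — Complex power: S = V·I* = 1.039 - j0.04662 VA.
Step 8 — Real power: P = Re(S) = 1.039 W.
Step 9 — Reactive power: Q = Im(S) = -0.04662 VAR.
Step 10 — Apparent power: |S| = 1.04 VA.
Step 11 — Power factor: PF = P/|S| = 0.999 (leading).

(a) P = 1.039 W  (b) Q = -0.04662 VAR  (c) S = 1.04 VA  (d) PF = 0.999 (leading)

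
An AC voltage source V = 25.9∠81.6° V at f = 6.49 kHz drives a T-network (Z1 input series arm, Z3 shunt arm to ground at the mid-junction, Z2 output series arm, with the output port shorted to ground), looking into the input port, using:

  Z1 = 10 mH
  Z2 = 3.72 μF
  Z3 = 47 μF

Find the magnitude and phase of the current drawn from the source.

Step 1 — Angular frequency: ω = 2π·f = 2π·6490 = 4.078e+04 rad/s.
Step 2 — Component impedances:
  Z1: Z = jωL = j·4.078e+04·0.01 = 0 + j407.8 Ω
  Z2: Z = 1/(jωC) = -j/(ω·C) = 0 - j6.592 Ω
  Z3: Z = 1/(jωC) = -j/(ω·C) = 0 - j0.5218 Ω
Step 3 — With the output port shorted to ground, the output series arm Z2 runs from the junction to ground; the shunt arm Z3 also runs from the junction to ground. They appear in parallel: Z3 || Z2 = 0 - j0.4835 Ω.
Step 4 — Series with input arm Z1: Z_in = Z1 + (Z3 || Z2) = 0 + j407.3 Ω = 407.3∠90.0° Ω.
Step 5 — Source phasor: V = 25.9∠81.6° V = 3.784 + j25.62 V.
Step 6 — Ohm's law: I = V / Z_total = (3.784 + j25.62) / (0 + j407.3) = 0.06291 - j0.009289 A.
Step 7 — Convert to polar: |I| = 0.06359 A, ∠I = -8.4°.

I = 0.06359∠-8.4° A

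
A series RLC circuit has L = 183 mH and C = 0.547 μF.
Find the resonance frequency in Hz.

Step 1 — Resonance condition Im(Z)=0 gives ω₀ = 1/√(LC).
Step 2 — ω₀ = 1/√(0.183·5.47e-07) = 3161 rad/s.
Step 3 — f₀ = ω₀/(2π) = 503 Hz.

f₀ = 503 Hz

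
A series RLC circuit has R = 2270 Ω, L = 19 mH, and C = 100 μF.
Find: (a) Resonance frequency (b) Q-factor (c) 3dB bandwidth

Step 1 — Resonance condition Im(Z)=0 gives ω₀ = 1/√(LC).
Step 2 — ω₀ = 1/√(0.019·0.0001) = 725.5 rad/s.
Step 3 — f₀ = ω₀/(2π) = 115.5 Hz.
Step 4 — Series Q: Q = ω₀L/R = 725.5·0.019/2270 = 0.006072.
Step 5 — 3dB bandwidth: Δω = ω₀/Q = 1.195e+05 rad/s; BW = Δω/(2π) = 1.901e+04 Hz.

(a) f₀ = 115.5 Hz  (b) Q = 0.006072  (c) BW = 1.901e+04 Hz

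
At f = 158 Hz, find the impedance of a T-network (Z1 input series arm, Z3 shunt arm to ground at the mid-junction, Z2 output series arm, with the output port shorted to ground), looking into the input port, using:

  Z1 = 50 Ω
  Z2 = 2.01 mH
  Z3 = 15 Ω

Step 1 — Angular frequency: ω = 2π·f = 2π·158 = 992.7 rad/s.
Step 2 — Component impedances:
  Z1: Z = R = 50 Ω
  Z2: Z = jωL = j·992.7·0.00201 = 0 + j1.995 Ω
  Z3: Z = R = 15 Ω
Step 3 — With the output port shorted to ground, the output series arm Z2 runs from the junction to ground; the shunt arm Z3 also runs from the junction to ground. They appear in parallel: Z3 || Z2 = 0.2608 + j1.961 Ω.
Step 4 — Series with input arm Z1: Z_in = Z1 + (Z3 || Z2) = 50.26 + j1.961 Ω = 50.3∠2.2° Ω.

Z = 50.26 + j1.961 Ω = 50.3∠2.2° Ω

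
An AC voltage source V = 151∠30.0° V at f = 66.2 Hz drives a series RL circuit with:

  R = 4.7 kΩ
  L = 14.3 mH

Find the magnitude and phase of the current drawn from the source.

Step 1 — Angular frequency: ω = 2π·f = 2π·66.2 = 415.9 rad/s.
Step 2 — Component impedances:
  R: Z = R = 4700 Ω
  L: Z = jωL = j·415.9·0.0143 = 0 + j5.948 Ω
Step 3 — Series combination: Z_total = R + L = 4700 + j5.948 Ω = 4700∠0.1° Ω.
Step 4 — Source phasor: V = 151∠30.0° V = 130.8 + j75.5 V.
Step 5 — Ohm's law: I = V / Z_total = (130.8 + j75.5) / (4700 + j5.948) = 0.02784 + j0.01603 A.
Step 6 — Convert to polar: |I| = 0.03213 A, ∠I = 29.9°.

I = 0.03213∠29.9° A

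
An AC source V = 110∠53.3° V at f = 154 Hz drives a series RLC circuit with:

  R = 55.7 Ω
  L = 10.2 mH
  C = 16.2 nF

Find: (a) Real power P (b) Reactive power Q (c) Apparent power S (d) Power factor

Step 1 — Angular frequency: ω = 2π·f = 2π·154 = 967.6 rad/s.
Step 2 — Component impedances:
  R: Z = R = 55.7 Ω
  L: Z = jωL = j·967.6·0.0102 = 0 + j9.87 Ω
  C: Z = 1/(jωC) = -j/(ω·C) = 0 - j6.379e+04 Ω
Step 3 — Series combination: Z_total = R + L + C = 55.7 - j6.378e+04 Ω = 6.378e+04∠-89.9° Ω.
Step 4 — Source phasor: V = 110∠53.3° V = 65.74 + j88.2 V.
Step 5 — Current: I = V / Z = -0.001382 + j0.001032 A = 0.001725∠143.2° A.
Step 6 — Complex power: S = V·I* = 0.0001657 - j0.1897 VA.
Step 7 — Real power: P = Re(S) = 0.0001657 W.
Step 8 — Reactive power: Q = Im(S) = -0.1897 VAR.
Step 9 — Apparent power: |S| = 0.1897 VA.
Step 10 — Power factor: PF = P/|S| = 0.0008732 (leading).

(a) P = 0.0001657 W  (b) Q = -0.1897 VAR  (c) S = 0.1897 VA  (d) PF = 0.0008732 (leading)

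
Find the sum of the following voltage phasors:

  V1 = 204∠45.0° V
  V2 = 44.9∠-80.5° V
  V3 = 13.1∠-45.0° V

Step 1 — Convert each phasor to rectangular form:
  V1 = 204·(cos(45.0°) + j·sin(45.0°)) = 144.2 + j144.2 V
  V2 = 44.9·(cos(-80.5°) + j·sin(-80.5°)) = 7.411 - j44.28 V
  V3 = 13.1·(cos(-45.0°) + j·sin(-45.0°)) = 9.263 - j9.263 V
Step 2 — Sum components: V_total = 160.9 + j90.7 V.
Step 3 — Convert to polar: |V_total| = 184.7 V, ∠V_total = 29.4°.

V_total = 184.7∠29.4° V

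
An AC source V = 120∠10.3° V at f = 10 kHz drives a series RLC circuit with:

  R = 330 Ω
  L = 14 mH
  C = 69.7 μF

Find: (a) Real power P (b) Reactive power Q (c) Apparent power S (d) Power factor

Step 1 — Angular frequency: ω = 2π·f = 2π·1e+04 = 6.283e+04 rad/s.
Step 2 — Component impedances:
  R: Z = R = 330 Ω
  L: Z = jωL = j·6.283e+04·0.014 = 0 + j879.6 Ω
  C: Z = 1/(jωC) = -j/(ω·C) = 0 - j0.2283 Ω
Step 3 — Series combination: Z_total = R + L + C = 330 + j879.4 Ω = 939.3∠69.4° Ω.
Step 4 — Source phasor: V = 120∠10.3° V = 118.1 + j21.46 V.
Step 5 — Current: I = V / Z = 0.06555 - j0.1097 A = 0.1278∠-59.1° A.
Step 6 — Complex power: S = V·I* = 5.386 + j14.35 VA.
Step 7 — Real power: P = Re(S) = 5.386 W.
Step 8 — Reactive power: Q = Im(S) = 14.35 VAR.
Step 9 — Apparent power: |S| = 15.33 VA.
Step 10 — Power factor: PF = P/|S| = 0.3513 (lagging).

(a) P = 5.386 W  (b) Q = 14.35 VAR  (c) S = 15.33 VA  (d) PF = 0.3513 (lagging)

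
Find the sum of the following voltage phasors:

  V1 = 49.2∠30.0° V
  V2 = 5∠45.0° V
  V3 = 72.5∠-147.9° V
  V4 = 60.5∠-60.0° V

Step 1 — Convert each phasor to rectangular form:
  V1 = 49.2·(cos(30.0°) + j·sin(30.0°)) = 42.61 + j24.6 V
  V2 = 5·(cos(45.0°) + j·sin(45.0°)) = 3.536 + j3.536 V
  V3 = 72.5·(cos(-147.9°) + j·sin(-147.9°)) = -61.42 - j38.53 V
  V4 = 60.5·(cos(-60.0°) + j·sin(-60.0°)) = 30.25 - j52.39 V
Step 2 — Sum components: V_total = 14.98 - j62.79 V.
Step 3 — Convert to polar: |V_total| = 64.55 V, ∠V_total = -76.6°.

V_total = 64.55∠-76.6° V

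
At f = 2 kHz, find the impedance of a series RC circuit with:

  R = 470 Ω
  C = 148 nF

Step 1 — Angular frequency: ω = 2π·f = 2π·2000 = 1.257e+04 rad/s.
Step 2 — Component impedances:
  R: Z = R = 470 Ω
  C: Z = 1/(jωC) = -j/(ω·C) = 0 - j537.7 Ω
Step 3 — Series combination: Z_total = R + C = 470 - j537.7 Ω = 714.1∠-48.8° Ω.

Z = 470 - j537.7 Ω = 714.1∠-48.8° Ω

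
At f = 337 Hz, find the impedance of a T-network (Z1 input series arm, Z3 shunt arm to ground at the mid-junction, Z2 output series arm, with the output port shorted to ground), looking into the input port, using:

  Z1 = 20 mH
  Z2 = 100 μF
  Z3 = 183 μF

Step 1 — Angular frequency: ω = 2π·f = 2π·337 = 2117 rad/s.
Step 2 — Component impedances:
  Z1: Z = jωL = j·2117·0.02 = 0 + j42.35 Ω
  Z2: Z = 1/(jωC) = -j/(ω·C) = 0 - j4.723 Ω
  Z3: Z = 1/(jωC) = -j/(ω·C) = 0 - j2.581 Ω
Step 3 — With the output port shorted to ground, the output series arm Z2 runs from the junction to ground; the shunt arm Z3 also runs from the junction to ground. They appear in parallel: Z3 || Z2 = 0 - j1.669 Ω.
Step 4 — Series with input arm Z1: Z_in = Z1 + (Z3 || Z2) = 0 + j40.68 Ω = 40.68∠90.0° Ω.

Z = 0 + j40.68 Ω = 40.68∠90.0° Ω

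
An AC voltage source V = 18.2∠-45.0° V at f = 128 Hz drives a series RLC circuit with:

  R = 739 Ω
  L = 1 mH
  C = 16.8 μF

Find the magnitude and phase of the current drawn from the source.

Step 1 — Angular frequency: ω = 2π·f = 2π·128 = 804.2 rad/s.
Step 2 — Component impedances:
  R: Z = R = 739 Ω
  L: Z = jωL = j·804.2·0.001 = 0 + j0.8042 Ω
  C: Z = 1/(jωC) = -j/(ω·C) = 0 - j74.01 Ω
Step 3 — Series combination: Z_total = R + L + C = 739 - j73.21 Ω = 742.6∠-5.7° Ω.
Step 4 — Source phasor: V = 18.2∠-45.0° V = 12.87 - j12.87 V.
Step 5 — Ohm's law: I = V / Z_total = (12.87 - j12.87) / (739 - j73.21) = 0.01895 - j0.01554 A.
Step 6 — Convert to polar: |I| = 0.02451 A, ∠I = -39.3°.

I = 0.02451∠-39.3° A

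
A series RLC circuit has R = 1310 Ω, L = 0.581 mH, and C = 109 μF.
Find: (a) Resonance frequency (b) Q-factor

Step 1 — Resonance condition Im(Z)=0 gives ω₀ = 1/√(LC).
Step 2 — ω₀ = 1/√(0.000581·0.000109) = 3974 rad/s.
Step 3 — f₀ = ω₀/(2π) = 632.4 Hz.
Step 4 — Series Q: Q = ω₀L/R = 3974·0.000581/1310 = 0.001762.

(a) f₀ = 632.4 Hz  (b) Q = 0.001762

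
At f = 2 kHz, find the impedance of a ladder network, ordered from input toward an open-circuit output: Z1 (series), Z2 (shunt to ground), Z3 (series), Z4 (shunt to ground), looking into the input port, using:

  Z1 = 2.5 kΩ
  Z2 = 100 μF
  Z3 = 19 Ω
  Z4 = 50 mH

Step 1 — Angular frequency: ω = 2π·f = 2π·2000 = 1.257e+04 rad/s.
Step 2 — Component impedances:
  Z1: Z = R = 2500 Ω
  Z2: Z = 1/(jωC) = -j/(ω·C) = 0 - j0.7958 Ω
  Z3: Z = R = 19 Ω
  Z4: Z = jωL = j·1.257e+04·0.05 = 0 + j628.3 Ω
Step 3 — Ladder network (open output): work backward from the far end, alternating series and parallel combinations. Z_in = 2500 - j0.7968 Ω = 2500∠-0.0° Ω.

Z = 2500 - j0.7968 Ω = 2500∠-0.0° Ω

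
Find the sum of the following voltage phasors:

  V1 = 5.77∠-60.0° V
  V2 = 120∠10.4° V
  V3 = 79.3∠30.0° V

Step 1 — Convert each phasor to rectangular form:
  V1 = 5.77·(cos(-60.0°) + j·sin(-60.0°)) = 2.885 - j4.997 V
  V2 = 120·(cos(10.4°) + j·sin(10.4°)) = 118 + j21.66 V
  V3 = 79.3·(cos(30.0°) + j·sin(30.0°)) = 68.68 + j39.65 V
Step 2 — Sum components: V_total = 189.6 + j56.32 V.
Step 3 — Convert to polar: |V_total| = 197.8 V, ∠V_total = 16.5°.

V_total = 197.8∠16.5° V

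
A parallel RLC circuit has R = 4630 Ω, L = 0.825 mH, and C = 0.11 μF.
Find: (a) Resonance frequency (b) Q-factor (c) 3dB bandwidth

Step 1 — Resonance: ω₀ = 1/√(LC) = 1/√(0.000825·1.1e-07) = 1.05e+05 rad/s.
Step 2 — f₀ = ω₀/(2π) = 1.671e+04 Hz.
Step 3 — Parallel Q: Q = R/(ω₀L) = 4630/(1.05e+05·0.000825) = 53.46.
Step 4 — Bandwidth: Δω = ω₀/Q = 1963 rad/s; BW = Δω/(2π) = 312.5 Hz.

(a) f₀ = 1.671e+04 Hz  (b) Q = 53.46  (c) BW = 312.5 Hz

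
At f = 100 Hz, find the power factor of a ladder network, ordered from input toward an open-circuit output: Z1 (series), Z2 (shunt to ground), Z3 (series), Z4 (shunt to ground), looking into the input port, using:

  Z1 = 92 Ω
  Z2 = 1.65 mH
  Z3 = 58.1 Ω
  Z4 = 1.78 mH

Step 1 — Angular frequency: ω = 2π·f = 2π·100 = 628.3 rad/s.
Step 2 — Component impedances:
  Z1: Z = R = 92 Ω
  Z2: Z = jωL = j·628.3·0.00165 = 0 + j1.037 Ω
  Z3: Z = R = 58.1 Ω
  Z4: Z = jωL = j·628.3·0.00178 = 0 + j1.118 Ω
Step 3 — Ladder network (open output): work backward from the far end, alternating series and parallel combinations. Z_in = 92.02 + j1.036 Ω = 92.02∠0.6° Ω.
Step 4 — Power factor: PF = cos(φ) = Re(Z)/|Z| = 92.018/92.024 = 0.9999.
Step 5 — Type: Im(Z) = 1.036 ⇒ lagging (phase φ = 0.6°).

PF = 0.9999 (lagging, φ = 0.6°)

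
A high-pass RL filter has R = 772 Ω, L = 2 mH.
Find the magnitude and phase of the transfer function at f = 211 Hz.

Step 1 — Angular frequency: ω = 2π·211 = 1326 rad/s.
Step 2 — Transfer function: H(jω) = jωL/(R + jωL).
Step 3 — Numerator jωL = j·2.652; denominator R + jωL = 772 + j2.652.
Step 4 — H = 1.18e-05 + j0.003435.
Step 5 — Magnitude: |H| = 0.003435 (-49.3 dB); phase: φ = 89.8°.

|H| = 0.003435 (-49.3 dB), φ = 89.8°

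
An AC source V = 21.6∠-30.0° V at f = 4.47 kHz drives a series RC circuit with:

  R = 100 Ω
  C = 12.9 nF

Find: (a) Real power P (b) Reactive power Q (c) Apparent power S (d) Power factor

Step 1 — Angular frequency: ω = 2π·f = 2π·4470 = 2.809e+04 rad/s.
Step 2 — Component impedances:
  R: Z = R = 100 Ω
  C: Z = 1/(jωC) = -j/(ω·C) = 0 - j2760 Ω
Step 3 — Series combination: Z_total = R + C = 100 - j2760 Ω = 2762∠-87.9° Ω.
Step 4 — Source phasor: V = 21.6∠-30.0° V = 18.71 - j10.8 V.
Step 5 — Current: I = V / Z = 0.004153 + j0.006627 A = 0.007821∠57.9° A.
Step 6 — Complex power: S = V·I* = 0.006116 - j0.1688 VA.
Step 7 — Real power: P = Re(S) = 0.006116 W.
Step 8 — Reactive power: Q = Im(S) = -0.1688 VAR.
Step 9 — Apparent power: |S| = 0.1689 VA.
Step 10 — Power factor: PF = P/|S| = 0.03621 (leading).

(a) P = 0.006116 W  (b) Q = -0.1688 VAR  (c) S = 0.1689 VA  (d) PF = 0.03621 (leading)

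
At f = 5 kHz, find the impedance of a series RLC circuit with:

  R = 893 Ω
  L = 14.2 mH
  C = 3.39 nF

Step 1 — Angular frequency: ω = 2π·f = 2π·5000 = 3.142e+04 rad/s.
Step 2 — Component impedances:
  R: Z = R = 893 Ω
  L: Z = jωL = j·3.142e+04·0.0142 = 0 + j446.1 Ω
  C: Z = 1/(jωC) = -j/(ω·C) = 0 - j9390 Ω
Step 3 — Series combination: Z_total = R + L + C = 893 - j8944 Ω = 8988∠-84.3° Ω.

Z = 893 - j8944 Ω = 8988∠-84.3° Ω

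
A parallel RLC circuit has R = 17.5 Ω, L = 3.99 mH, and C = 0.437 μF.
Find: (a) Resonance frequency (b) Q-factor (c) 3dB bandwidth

Step 1 — Resonance: ω₀ = 1/√(LC) = 1/√(0.00399·4.37e-07) = 2.395e+04 rad/s.
Step 2 — f₀ = ω₀/(2π) = 3811 Hz.
Step 3 — Parallel Q: Q = R/(ω₀L) = 17.5/(2.395e+04·0.00399) = 0.1831.
Step 4 — Bandwidth: Δω = ω₀/Q = 1.308e+05 rad/s; BW = Δω/(2π) = 2.081e+04 Hz.

(a) f₀ = 3811 Hz  (b) Q = 0.1831  (c) BW = 2.081e+04 Hz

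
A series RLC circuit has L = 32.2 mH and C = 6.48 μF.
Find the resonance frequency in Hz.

Step 1 — Resonance condition Im(Z)=0 gives ω₀ = 1/√(LC).
Step 2 — ω₀ = 1/√(0.0322·6.48e-06) = 2189 rad/s.
Step 3 — f₀ = ω₀/(2π) = 348.4 Hz.

f₀ = 348.4 Hz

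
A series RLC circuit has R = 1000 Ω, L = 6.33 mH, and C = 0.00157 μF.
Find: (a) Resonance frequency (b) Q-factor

Step 1 — Resonance condition Im(Z)=0 gives ω₀ = 1/√(LC).
Step 2 — ω₀ = 1/√(0.00633·1.57e-09) = 3.172e+05 rad/s.
Step 3 — f₀ = ω₀/(2π) = 5.049e+04 Hz.
Step 4 — Series Q: Q = ω₀L/R = 3.172e+05·0.00633/1000 = 2.008.

(a) f₀ = 5.049e+04 Hz  (b) Q = 2.008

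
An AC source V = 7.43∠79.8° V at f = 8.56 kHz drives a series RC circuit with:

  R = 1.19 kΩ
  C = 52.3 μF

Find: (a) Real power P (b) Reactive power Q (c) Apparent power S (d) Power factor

Step 1 — Angular frequency: ω = 2π·f = 2π·8560 = 5.378e+04 rad/s.
Step 2 — Component impedances:
  R: Z = R = 1190 Ω
  C: Z = 1/(jωC) = -j/(ω·C) = 0 - j0.3555 Ω
Step 3 — Series combination: Z_total = R + C = 1190 - j0.3555 Ω = 1190∠-0.0° Ω.
Step 4 — Source phasor: V = 7.43∠79.8° V = 1.316 + j7.313 V.
Step 5 — Current: I = V / Z = 0.001104 + j0.006145 A = 0.006244∠79.8° A.
Step 6 — Complex power: S = V·I* = 0.04639 - j1.386e-05 VA.
Step 7 — Real power: P = Re(S) = 0.04639 W.
Step 8 — Reactive power: Q = Im(S) = -1.386e-05 VAR.
Step 9 — Apparent power: |S| = 0.04639 VA.
Step 10 — Power factor: PF = P/|S| = 1 (leading).

(a) P = 0.04639 W  (b) Q = -1.386e-05 VAR  (c) S = 0.04639 VA  (d) PF = 1 (leading)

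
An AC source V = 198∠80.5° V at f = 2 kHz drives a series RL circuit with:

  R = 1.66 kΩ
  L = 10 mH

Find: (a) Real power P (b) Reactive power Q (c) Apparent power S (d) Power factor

Step 1 — Angular frequency: ω = 2π·f = 2π·2000 = 1.257e+04 rad/s.
Step 2 — Component impedances:
  R: Z = R = 1660 Ω
  L: Z = jωL = j·1.257e+04·0.01 = 0 + j125.7 Ω
Step 3 — Series combination: Z_total = R + L = 1660 + j125.7 Ω = 1665∠4.3° Ω.
Step 4 — Source phasor: V = 198∠80.5° V = 32.68 + j195.3 V.
Step 5 — Current: I = V / Z = 0.02843 + j0.1155 A = 0.1189∠76.2° A.
Step 6 — Complex power: S = V·I* = 23.48 + j1.778 VA.
Step 7 — Real power: P = Re(S) = 23.48 W.
Step 8 — Reactive power: Q = Im(S) = 1.778 VAR.
Step 9 — Apparent power: |S| = 23.55 VA.
Step 10 — Power factor: PF = P/|S| = 0.9971 (lagging).

(a) P = 23.48 W  (b) Q = 1.778 VAR  (c) S = 23.55 VA  (d) PF = 0.9971 (lagging)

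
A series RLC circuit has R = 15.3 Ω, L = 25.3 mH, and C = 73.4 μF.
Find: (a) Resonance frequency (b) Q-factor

Step 1 — Resonance condition Im(Z)=0 gives ω₀ = 1/√(LC).
Step 2 — ω₀ = 1/√(0.0253·7.34e-05) = 733.8 rad/s.
Step 3 — f₀ = ω₀/(2π) = 116.8 Hz.
Step 4 — Series Q: Q = ω₀L/R = 733.8·0.0253/15.3 = 1.213.

(a) f₀ = 116.8 Hz  (b) Q = 1.213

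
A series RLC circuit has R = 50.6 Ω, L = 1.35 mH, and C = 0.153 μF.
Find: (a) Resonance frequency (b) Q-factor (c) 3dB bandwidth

Step 1 — Resonance condition Im(Z)=0 gives ω₀ = 1/√(LC).
Step 2 — ω₀ = 1/√(0.00135·1.53e-07) = 6.958e+04 rad/s.
Step 3 — f₀ = ω₀/(2π) = 1.107e+04 Hz.
Step 4 — Series Q: Q = ω₀L/R = 6.958e+04·0.00135/50.6 = 1.856.
Step 5 — 3dB bandwidth: Δω = ω₀/Q = 3.748e+04 rad/s; BW = Δω/(2π) = 5965 Hz.

(a) f₀ = 1.107e+04 Hz  (b) Q = 1.856  (c) BW = 5965 Hz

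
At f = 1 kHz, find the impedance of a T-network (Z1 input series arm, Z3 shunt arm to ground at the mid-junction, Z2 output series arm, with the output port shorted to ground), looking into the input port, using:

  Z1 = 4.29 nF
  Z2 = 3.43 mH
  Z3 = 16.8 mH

Step 1 — Angular frequency: ω = 2π·f = 2π·1000 = 6283 rad/s.
Step 2 — Component impedances:
  Z1: Z = 1/(jωC) = -j/(ω·C) = 0 - j3.71e+04 Ω
  Z2: Z = jωL = j·6283·0.00343 = 0 + j21.55 Ω
  Z3: Z = jωL = j·6283·0.0168 = 0 + j105.6 Ω
Step 3 — With the output port shorted to ground, the output series arm Z2 runs from the junction to ground; the shunt arm Z3 also runs from the junction to ground. They appear in parallel: Z3 || Z2 = 0 + j17.9 Ω.
Step 4 — Series with input arm Z1: Z_in = Z1 + (Z3 || Z2) = 0 - j3.708e+04 Ω = 3.708e+04∠-90.0° Ω.

Z = 0 - j3.708e+04 Ω = 3.708e+04∠-90.0° Ω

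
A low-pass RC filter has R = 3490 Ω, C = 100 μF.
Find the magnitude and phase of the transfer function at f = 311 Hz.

Step 1 — Angular frequency: ω = 2π·311 = 1954 rad/s.
Step 2 — Transfer function: H(jω) = 1/(1 + jωRC).
Step 3 — Denominator: 1 + jωRC = 1 + j·1954·3490·0.0001 = 1 + j682.
Step 4 — H = 2.15e-06 - j0.001466.
Step 5 — Magnitude: |H| = 0.001466 (-56.7 dB); phase: φ = -89.9°.

|H| = 0.001466 (-56.7 dB), φ = -89.9°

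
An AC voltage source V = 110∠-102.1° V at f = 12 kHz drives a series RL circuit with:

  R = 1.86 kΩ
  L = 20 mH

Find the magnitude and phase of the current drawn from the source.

Step 1 — Angular frequency: ω = 2π·f = 2π·1.2e+04 = 7.54e+04 rad/s.
Step 2 — Component impedances:
  R: Z = R = 1860 Ω
  L: Z = jωL = j·7.54e+04·0.02 = 0 + j1508 Ω
Step 3 — Series combination: Z_total = R + L = 1860 + j1508 Ω = 2394∠39.0° Ω.
Step 4 — Source phasor: V = 110∠-102.1° V = -23.06 - j107.6 V.
Step 5 — Ohm's law: I = V / Z_total = (-23.06 - j107.6) / (1860 + j1508) = -0.03577 - j0.02883 A.
Step 6 — Convert to polar: |I| = 0.04594 A, ∠I = -141.1°.

I = 0.04594∠-141.1° A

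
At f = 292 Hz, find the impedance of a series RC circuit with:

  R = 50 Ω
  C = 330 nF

Step 1 — Angular frequency: ω = 2π·f = 2π·292 = 1835 rad/s.
Step 2 — Component impedances:
  R: Z = R = 50 Ω
  C: Z = 1/(jωC) = -j/(ω·C) = 0 - j1652 Ω
Step 3 — Series combination: Z_total = R + C = 50 - j1652 Ω = 1652∠-88.3° Ω.

Z = 50 - j1652 Ω = 1652∠-88.3° Ω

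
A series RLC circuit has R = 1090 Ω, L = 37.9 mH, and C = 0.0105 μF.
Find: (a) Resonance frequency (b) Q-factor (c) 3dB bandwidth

Step 1 — Resonance: ω₀ = 1/√(LC) = 1/√(0.0379·1.05e-08) = 5.013e+04 rad/s.
Step 2 — f₀ = ω₀/(2π) = 7978 Hz.
Step 3 — Series Q: Q = ω₀L/R = 5.013e+04·0.0379/1090 = 1.743.
Step 4 — Bandwidth: Δω = ω₀/Q = 2.876e+04 rad/s; BW = Δω/(2π) = 4577 Hz.

(a) f₀ = 7978 Hz  (b) Q = 1.743  (c) BW = 4577 Hz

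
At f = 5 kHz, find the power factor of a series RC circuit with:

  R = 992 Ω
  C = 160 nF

Step 1 — Angular frequency: ω = 2π·f = 2π·5000 = 3.142e+04 rad/s.
Step 2 — Component impedances:
  R: Z = R = 992 Ω
  C: Z = 1/(jωC) = -j/(ω·C) = 0 - j198.9 Ω
Step 3 — Series combination: Z_total = R + C = 992 - j198.9 Ω = 1012∠-11.3° Ω.
Step 4 — Power factor: PF = cos(φ) = Re(Z)/|Z| = 992/1011.75 = 0.9805.
Step 5 — Type: Im(Z) = -198.9 ⇒ leading (phase φ = -11.3°).

PF = 0.9805 (leading, φ = -11.3°)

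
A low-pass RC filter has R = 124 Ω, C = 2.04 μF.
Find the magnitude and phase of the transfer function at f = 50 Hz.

Step 1 — Angular frequency: ω = 2π·50 = 314.2 rad/s.
Step 2 — Transfer function: H(jω) = 1/(1 + jωRC).
Step 3 — Denominator: 1 + jωRC = 1 + j·314.2·124·2.04e-06 = 1 + j0.07947.
Step 4 — H = 0.9937 - j0.07897.
Step 5 — Magnitude: |H| = 0.9969 (-0.0 dB); phase: φ = -4.5°.

|H| = 0.9969 (-0.0 dB), φ = -4.5°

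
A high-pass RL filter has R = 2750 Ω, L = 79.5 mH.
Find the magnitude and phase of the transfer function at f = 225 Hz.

Step 1 — Angular frequency: ω = 2π·225 = 1414 rad/s.
Step 2 — Transfer function: H(jω) = jωL/(R + jωL).
Step 3 — Numerator jωL = j·112.4; denominator R + jωL = 2750 + j112.4.
Step 4 — H = 0.001668 + j0.0408.
Step 5 — Magnitude: |H| = 0.04084 (-27.8 dB); phase: φ = 87.7°.

|H| = 0.04084 (-27.8 dB), φ = 87.7°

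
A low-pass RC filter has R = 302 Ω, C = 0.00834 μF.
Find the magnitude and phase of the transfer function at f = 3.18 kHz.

Step 1 — Angular frequency: ω = 2π·3180 = 1.998e+04 rad/s.
Step 2 — Transfer function: H(jω) = 1/(1 + jωRC).
Step 3 — Denominator: 1 + jωRC = 1 + j·1.998e+04·302·8.34e-09 = 1 + j0.05032.
Step 4 — H = 0.9975 - j0.0502.
Step 5 — Magnitude: |H| = 0.9987 (-0.0 dB); phase: φ = -2.9°.

|H| = 0.9987 (-0.0 dB), φ = -2.9°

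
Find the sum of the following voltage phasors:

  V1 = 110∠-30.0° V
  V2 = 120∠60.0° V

Step 1 — Convert each phasor to rectangular form:
  V1 = 110·(cos(-30.0°) + j·sin(-30.0°)) = 95.26 - j55 V
  V2 = 120·(cos(60.0°) + j·sin(60.0°)) = 60 + j103.9 V
Step 2 — Sum components: V_total = 155.3 + j48.92 V.
Step 3 — Convert to polar: |V_total| = 162.8 V, ∠V_total = 17.5°.

V_total = 162.8∠17.5° V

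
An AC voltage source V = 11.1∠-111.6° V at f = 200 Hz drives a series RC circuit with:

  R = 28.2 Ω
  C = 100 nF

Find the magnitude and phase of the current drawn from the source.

Step 1 — Angular frequency: ω = 2π·f = 2π·200 = 1257 rad/s.
Step 2 — Component impedances:
  R: Z = R = 28.2 Ω
  C: Z = 1/(jωC) = -j/(ω·C) = 0 - j7958 Ω
Step 3 — Series combination: Z_total = R + C = 28.2 - j7958 Ω = 7958∠-89.8° Ω.
Step 4 — Source phasor: V = 11.1∠-111.6° V = -4.086 - j10.32 V.
Step 5 — Ohm's law: I = V / Z_total = (-4.086 - j10.32) / (28.2 - j7958) = 0.001295 - j0.0005181 A.
Step 6 — Convert to polar: |I| = 0.001395 A, ∠I = -21.8°.

I = 0.001395∠-21.8° A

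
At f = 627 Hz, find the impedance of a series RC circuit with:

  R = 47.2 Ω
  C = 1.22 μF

Step 1 — Angular frequency: ω = 2π·f = 2π·627 = 3940 rad/s.
Step 2 — Component impedances:
  R: Z = R = 47.2 Ω
  C: Z = 1/(jωC) = -j/(ω·C) = 0 - j208.1 Ω
Step 3 — Series combination: Z_total = R + C = 47.2 - j208.1 Ω = 213.3∠-77.2° Ω.

Z = 47.2 - j208.1 Ω = 213.3∠-77.2° Ω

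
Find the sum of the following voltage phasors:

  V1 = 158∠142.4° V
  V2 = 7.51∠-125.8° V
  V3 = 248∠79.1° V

Step 1 — Convert each phasor to rectangular form:
  V1 = 158·(cos(142.4°) + j·sin(142.4°)) = -125.2 + j96.4 V
  V2 = 7.51·(cos(-125.8°) + j·sin(-125.8°)) = -4.393 - j6.091 V
  V3 = 248·(cos(79.1°) + j·sin(79.1°)) = 46.9 + j243.5 V
Step 2 — Sum components: V_total = -82.68 + j333.8 V.
Step 3 — Convert to polar: |V_total| = 343.9 V, ∠V_total = 103.9°.

V_total = 343.9∠103.9° V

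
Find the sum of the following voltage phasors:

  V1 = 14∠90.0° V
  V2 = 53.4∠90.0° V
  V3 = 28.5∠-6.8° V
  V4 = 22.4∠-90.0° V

Step 1 — Convert each phasor to rectangular form:
  V1 = 14·(cos(90.0°) + j·sin(90.0°)) = 0 + j14 V
  V2 = 53.4·(cos(90.0°) + j·sin(90.0°)) = 0 + j53.4 V
  V3 = 28.5·(cos(-6.8°) + j·sin(-6.8°)) = 28.3 - j3.375 V
  V4 = 22.4·(cos(-90.0°) + j·sin(-90.0°)) = 0 - j22.4 V
Step 2 — Sum components: V_total = 28.3 + j41.63 V.
Step 3 — Convert to polar: |V_total| = 50.33 V, ∠V_total = 55.8°.

V_total = 50.33∠55.8° V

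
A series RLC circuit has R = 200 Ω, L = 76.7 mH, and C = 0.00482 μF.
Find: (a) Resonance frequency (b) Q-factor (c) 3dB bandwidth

Step 1 — Resonance: ω₀ = 1/√(LC) = 1/√(0.0767·4.82e-09) = 5.201e+04 rad/s.
Step 2 — f₀ = ω₀/(2π) = 8277 Hz.
Step 3 — Series Q: Q = ω₀L/R = 5.201e+04·0.0767/200 = 19.95.
Step 4 — Bandwidth: Δω = ω₀/Q = 2608 rad/s; BW = Δω/(2π) = 415 Hz.

(a) f₀ = 8277 Hz  (b) Q = 19.95  (c) BW = 415 Hz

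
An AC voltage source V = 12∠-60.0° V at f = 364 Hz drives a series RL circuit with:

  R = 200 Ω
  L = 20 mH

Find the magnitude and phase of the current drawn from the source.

Step 1 — Angular frequency: ω = 2π·f = 2π·364 = 2287 rad/s.
Step 2 — Component impedances:
  R: Z = R = 200 Ω
  L: Z = jωL = j·2287·0.02 = 0 + j45.74 Ω
Step 3 — Series combination: Z_total = R + L = 200 + j45.74 Ω = 205.2∠12.9° Ω.
Step 4 — Source phasor: V = 12∠-60.0° V = 6 - j10.39 V.
Step 5 — Ohm's law: I = V / Z_total = (6 - j10.39) / (200 + j45.74) = 0.01722 - j0.0559 A.
Step 6 — Convert to polar: |I| = 0.05849 A, ∠I = -72.9°.

I = 0.05849∠-72.9° A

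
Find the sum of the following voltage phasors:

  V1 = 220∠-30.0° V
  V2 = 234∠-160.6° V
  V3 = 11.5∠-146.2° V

Step 1 — Convert each phasor to rectangular form:
  V1 = 220·(cos(-30.0°) + j·sin(-30.0°)) = 190.5 - j110 V
  V2 = 234·(cos(-160.6°) + j·sin(-160.6°)) = -220.7 - j77.73 V
  V3 = 11.5·(cos(-146.2°) + j·sin(-146.2°)) = -9.556 - j6.397 V
Step 2 — Sum components: V_total = -39.74 - j194.1 V.
Step 3 — Convert to polar: |V_total| = 198.2 V, ∠V_total = -101.6°.

V_total = 198.2∠-101.6° V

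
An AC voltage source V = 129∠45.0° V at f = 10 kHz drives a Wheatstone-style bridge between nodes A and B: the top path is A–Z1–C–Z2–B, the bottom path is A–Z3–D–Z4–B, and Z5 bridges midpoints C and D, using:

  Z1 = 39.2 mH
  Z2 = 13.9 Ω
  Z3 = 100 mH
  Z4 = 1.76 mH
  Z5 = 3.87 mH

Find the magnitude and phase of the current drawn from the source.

Step 1 — Angular frequency: ω = 2π·f = 2π·1e+04 = 6.283e+04 rad/s.
Step 2 — Component impedances:
  Z1: Z = jωL = j·6.283e+04·0.0392 = 0 + j2463 Ω
  Z2: Z = R = 13.9 Ω
  Z3: Z = jωL = j·6.283e+04·0.1 = 0 + j6283 Ω
  Z4: Z = jωL = j·6.283e+04·0.00176 = 0 + j110.6 Ω
  Z5: Z = jωL = j·6.283e+04·0.00387 = 0 + j243.2 Ω
Step 3 — Bridge requires nodal analysis (the Z5 bridge couples midpoints C and D, so the two paths cannot be reduced to a simple series/parallel combination). Setting node B to ground and injecting 1 A at node A, the 3-node admittance system at A, C, D solves to V_A = Z_AB = 9.062 + j1776 Ω = 1776∠89.7° Ω.
Step 4 — Source phasor: V = 129∠45.0° V = 91.22 + j91.22 V.
Step 5 — Ohm's law: I = V / Z_total = (91.22 + j91.22) / (9.062 + j1776) = 0.05163 - j0.0511 A.
Step 6 — Convert to polar: |I| = 0.07264 A, ∠I = -44.7°.

I = 0.07264∠-44.7° A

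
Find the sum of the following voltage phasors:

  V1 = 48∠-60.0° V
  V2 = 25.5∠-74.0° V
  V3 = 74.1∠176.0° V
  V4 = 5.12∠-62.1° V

Step 1 — Convert each phasor to rectangular form:
  V1 = 48·(cos(-60.0°) + j·sin(-60.0°)) = 24 - j41.57 V
  V2 = 25.5·(cos(-74.0°) + j·sin(-74.0°)) = 7.029 - j24.51 V
  V3 = 74.1·(cos(176.0°) + j·sin(176.0°)) = -73.92 + j5.169 V
  V4 = 5.12·(cos(-62.1°) + j·sin(-62.1°)) = 2.396 - j4.525 V
Step 2 — Sum components: V_total = -40.49 - j65.44 V.
Step 3 — Convert to polar: |V_total| = 76.95 V, ∠V_total = -121.8°.

V_total = 76.95∠-121.8° V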